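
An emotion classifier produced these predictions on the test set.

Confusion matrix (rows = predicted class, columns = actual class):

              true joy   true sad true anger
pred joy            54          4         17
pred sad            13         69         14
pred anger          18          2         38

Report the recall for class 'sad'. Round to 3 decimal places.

0.920

One-vs-rest for 'sad': TP = diagonal; FP = other classes predicted 'sad'; FN = 'sad' predicted as other.
recall = TP/(TP+FN).
sad: TP=69, FN=4+2=6 → 69/75 = 0.9200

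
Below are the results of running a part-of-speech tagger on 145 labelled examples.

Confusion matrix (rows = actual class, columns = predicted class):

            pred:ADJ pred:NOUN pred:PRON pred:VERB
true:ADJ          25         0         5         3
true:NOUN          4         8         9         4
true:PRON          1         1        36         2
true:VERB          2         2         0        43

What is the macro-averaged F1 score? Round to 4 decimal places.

0.7206

Per-class F1 score (2·TP/(2·TP+FP+FN)):
  ADJ: TP=25, FP=4+1+2=7, FN=0+5+3=8 → 50/65 = 0.76923
  NOUN: TP=8, FP=0+1+2=3, FN=4+9+4=17 → 16/36 = 0.44444
  PRON: TP=36, FP=5+9+0=14, FN=1+1+2=4 → 72/90 = 0.80000
  VERB: TP=43, FP=3+4+2=9, FN=2+2+0=4 → 86/99 = 0.86869
Macro-F1 score = mean = (0.76923 + 0.44444 + 0.80000 + 0.86869) / 4 = 0.7206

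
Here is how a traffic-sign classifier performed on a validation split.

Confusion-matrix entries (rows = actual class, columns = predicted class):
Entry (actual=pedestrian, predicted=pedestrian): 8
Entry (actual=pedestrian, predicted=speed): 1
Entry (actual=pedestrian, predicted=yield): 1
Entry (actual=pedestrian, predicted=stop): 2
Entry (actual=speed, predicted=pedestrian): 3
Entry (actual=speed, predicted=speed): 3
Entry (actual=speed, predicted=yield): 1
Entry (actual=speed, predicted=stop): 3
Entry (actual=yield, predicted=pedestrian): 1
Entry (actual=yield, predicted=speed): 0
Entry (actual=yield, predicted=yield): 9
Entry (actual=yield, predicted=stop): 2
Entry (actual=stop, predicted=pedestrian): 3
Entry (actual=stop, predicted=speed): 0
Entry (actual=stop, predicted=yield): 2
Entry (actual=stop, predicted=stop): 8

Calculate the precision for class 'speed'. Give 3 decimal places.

0.750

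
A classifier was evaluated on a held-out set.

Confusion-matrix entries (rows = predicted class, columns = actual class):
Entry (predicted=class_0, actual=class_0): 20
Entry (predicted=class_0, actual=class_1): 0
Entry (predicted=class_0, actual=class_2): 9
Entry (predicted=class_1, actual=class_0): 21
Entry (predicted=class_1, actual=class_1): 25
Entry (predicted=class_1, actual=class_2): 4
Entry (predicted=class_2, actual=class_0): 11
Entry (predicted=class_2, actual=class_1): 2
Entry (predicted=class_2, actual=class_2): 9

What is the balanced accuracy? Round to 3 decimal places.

0.573

Balanced accuracy = mean of per-class recall.
  class_0: recall = 20/52 = 0.3846
  class_1: recall = 25/27 = 0.9259
  class_2: recall = 9/22 = 0.4091
Mean = (0.3846 + 0.9259 + 0.4091) / 3 = 0.573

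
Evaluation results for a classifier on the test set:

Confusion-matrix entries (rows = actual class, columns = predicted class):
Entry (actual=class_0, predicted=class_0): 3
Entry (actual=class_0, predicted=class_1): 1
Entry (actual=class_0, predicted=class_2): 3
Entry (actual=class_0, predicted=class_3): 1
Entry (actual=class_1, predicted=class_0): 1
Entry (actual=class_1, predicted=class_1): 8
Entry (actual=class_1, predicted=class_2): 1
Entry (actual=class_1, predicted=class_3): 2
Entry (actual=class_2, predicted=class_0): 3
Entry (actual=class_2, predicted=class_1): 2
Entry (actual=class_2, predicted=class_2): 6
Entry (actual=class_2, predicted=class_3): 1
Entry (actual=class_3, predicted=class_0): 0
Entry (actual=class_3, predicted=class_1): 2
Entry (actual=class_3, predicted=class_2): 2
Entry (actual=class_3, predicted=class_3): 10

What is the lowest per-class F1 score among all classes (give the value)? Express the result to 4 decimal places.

0.4000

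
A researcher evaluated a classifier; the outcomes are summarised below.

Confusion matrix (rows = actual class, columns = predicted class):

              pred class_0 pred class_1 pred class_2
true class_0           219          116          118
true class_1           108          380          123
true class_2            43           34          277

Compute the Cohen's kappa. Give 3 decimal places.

Observed agreement pₒ = trace/N = 876/1418 = 0.6178
Expected agreement pₑ = Σ (rowᵢ·colᵢ)/N² = (453·370 + 611·530 + 354·518)/1418² = 0.3356
κ = (pₒ − pₑ)/(1 − pₑ) = (0.6178 − 0.3356)/(1 − 0.3356) = 0.425

0.425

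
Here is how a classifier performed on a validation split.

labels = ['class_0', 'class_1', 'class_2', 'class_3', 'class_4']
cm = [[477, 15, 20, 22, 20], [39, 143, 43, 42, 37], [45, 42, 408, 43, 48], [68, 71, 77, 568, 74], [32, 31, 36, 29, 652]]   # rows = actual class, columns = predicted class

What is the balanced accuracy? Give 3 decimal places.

0.705

Balanced accuracy = mean of per-class recall.
  class_0: recall = 477/554 = 0.8610
  class_1: recall = 143/304 = 0.4704
  class_2: recall = 408/586 = 0.6962
  class_3: recall = 568/858 = 0.6620
  class_4: recall = 652/780 = 0.8359
Mean = (0.8610 + 0.4704 + 0.6962 + 0.6620 + 0.8359) / 5 = 0.705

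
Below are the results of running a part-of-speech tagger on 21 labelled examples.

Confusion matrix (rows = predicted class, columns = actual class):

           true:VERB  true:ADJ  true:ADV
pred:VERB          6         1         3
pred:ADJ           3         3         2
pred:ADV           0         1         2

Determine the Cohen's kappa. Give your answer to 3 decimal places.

0.276

Observed agreement pₒ = trace/N = 11/21 = 0.5238
Expected agreement pₑ = Σ (rowᵢ·colᵢ)/N² = (9·10 + 5·8 + 7·3)/21² = 0.3424
κ = (pₒ − pₑ)/(1 − pₑ) = (0.5238 − 0.3424)/(1 − 0.3424) = 0.276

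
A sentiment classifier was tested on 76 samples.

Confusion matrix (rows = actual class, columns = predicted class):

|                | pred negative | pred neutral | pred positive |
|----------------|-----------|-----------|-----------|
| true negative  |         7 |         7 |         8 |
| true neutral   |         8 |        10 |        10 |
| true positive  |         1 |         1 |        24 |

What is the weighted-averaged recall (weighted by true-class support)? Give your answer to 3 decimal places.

0.539

Per-class recall (TP/(TP+FN)):
  negative: TP=7, FN=7+8=15 → 7/22 = 0.3182
  neutral: TP=10, FN=8+10=18 → 10/28 = 0.3571
  positive: TP=24, FN=1+1=2 → 24/26 = 0.9231
Weighted-recall = Σ (supportᵢ/N)·recallᵢ with N=76: (22/76)·0.3182 + (28/76)·0.3571 + (26/76)·0.9231 = 0.539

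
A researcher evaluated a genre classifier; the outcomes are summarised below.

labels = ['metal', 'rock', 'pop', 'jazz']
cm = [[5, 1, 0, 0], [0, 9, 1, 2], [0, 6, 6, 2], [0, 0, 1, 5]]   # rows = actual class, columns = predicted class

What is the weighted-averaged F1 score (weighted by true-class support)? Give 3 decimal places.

Per-class F1 score (2·TP/(2·TP+FP+FN)):
  metal: TP=5, FP=0+0+0=0, FN=1+0+0=1 → 10/11 = 0.9091
  rock: TP=9, FP=1+6+0=7, FN=0+1+2=3 → 18/28 = 0.6429
  pop: TP=6, FP=0+1+1=2, FN=0+6+2=8 → 12/22 = 0.5455
  jazz: TP=5, FP=0+2+2=4, FN=0+0+1=1 → 10/15 = 0.6667
Weighted-F1 score = Σ (supportᵢ/N)·F1 scoreᵢ with N=38: (6/38)·0.9091 + (12/38)·0.6429 + (14/38)·0.5455 + (6/38)·0.6667 = 0.653

0.653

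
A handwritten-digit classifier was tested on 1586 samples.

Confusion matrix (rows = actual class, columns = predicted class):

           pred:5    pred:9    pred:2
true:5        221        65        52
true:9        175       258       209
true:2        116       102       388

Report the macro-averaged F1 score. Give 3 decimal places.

Per-class F1 score (2·TP/(2·TP+FP+FN)):
  5: TP=221, FP=175+116=291, FN=65+52=117 → 442/850 = 0.5200
  9: TP=258, FP=65+102=167, FN=175+209=384 → 516/1067 = 0.4836
  2: TP=388, FP=52+209=261, FN=116+102=218 → 776/1255 = 0.6183
Macro-F1 score = mean = (0.5200 + 0.4836 + 0.6183) / 3 = 0.541

0.541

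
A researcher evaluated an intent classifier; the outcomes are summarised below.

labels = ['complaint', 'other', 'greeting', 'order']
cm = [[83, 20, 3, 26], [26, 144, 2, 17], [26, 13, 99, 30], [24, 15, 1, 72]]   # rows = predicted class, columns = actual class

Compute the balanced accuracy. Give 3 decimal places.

0.678

Balanced accuracy = mean of per-class recall.
  complaint: recall = 83/159 = 0.5220
  other: recall = 144/192 = 0.7500
  greeting: recall = 99/105 = 0.9429
  order: recall = 72/145 = 0.4966
Mean = (0.5220 + 0.7500 + 0.9429 + 0.4966) / 4 = 0.678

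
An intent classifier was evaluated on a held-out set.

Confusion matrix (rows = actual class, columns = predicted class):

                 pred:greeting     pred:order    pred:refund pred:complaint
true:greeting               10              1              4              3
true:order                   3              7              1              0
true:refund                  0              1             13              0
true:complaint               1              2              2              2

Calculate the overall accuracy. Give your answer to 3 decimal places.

0.640

Accuracy = trace / total = (10+7+13+2=32) / 50 = 32/50 = 0.640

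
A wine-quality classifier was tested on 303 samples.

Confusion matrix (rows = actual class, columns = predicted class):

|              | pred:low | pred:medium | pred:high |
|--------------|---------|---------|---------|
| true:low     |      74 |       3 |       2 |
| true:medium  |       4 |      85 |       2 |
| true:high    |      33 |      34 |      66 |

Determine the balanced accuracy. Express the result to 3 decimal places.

0.789

Balanced accuracy = mean of per-class recall.
  low: recall = 74/79 = 0.9367
  medium: recall = 85/91 = 0.9341
  high: recall = 66/133 = 0.4962
Mean = (0.9367 + 0.9341 + 0.4962) / 3 = 0.789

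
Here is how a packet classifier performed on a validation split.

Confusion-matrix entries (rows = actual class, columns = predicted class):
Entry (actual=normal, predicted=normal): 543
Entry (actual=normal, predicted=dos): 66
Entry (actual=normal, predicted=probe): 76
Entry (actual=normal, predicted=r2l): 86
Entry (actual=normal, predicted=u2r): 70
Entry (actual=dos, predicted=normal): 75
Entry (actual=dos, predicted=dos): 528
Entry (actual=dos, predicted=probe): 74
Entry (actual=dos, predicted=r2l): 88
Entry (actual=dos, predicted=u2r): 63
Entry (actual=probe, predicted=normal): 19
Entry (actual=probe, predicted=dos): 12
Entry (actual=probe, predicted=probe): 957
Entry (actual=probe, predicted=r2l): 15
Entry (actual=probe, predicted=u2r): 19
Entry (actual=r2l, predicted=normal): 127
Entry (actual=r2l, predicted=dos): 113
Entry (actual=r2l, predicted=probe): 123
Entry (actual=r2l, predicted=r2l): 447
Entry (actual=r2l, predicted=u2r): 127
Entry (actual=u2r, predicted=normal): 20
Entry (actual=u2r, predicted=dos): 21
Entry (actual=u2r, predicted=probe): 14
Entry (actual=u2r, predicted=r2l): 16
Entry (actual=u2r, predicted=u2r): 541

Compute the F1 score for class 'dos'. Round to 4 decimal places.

Treat 'dos' as positive and all other classes as negative.
F1 score = 2·TP/(2·TP+FP+FN).
dos: TP=528, FP=66+12+113+21=212, FN=75+74+88+63=300 → 1056/1568 = 0.67347

0.6735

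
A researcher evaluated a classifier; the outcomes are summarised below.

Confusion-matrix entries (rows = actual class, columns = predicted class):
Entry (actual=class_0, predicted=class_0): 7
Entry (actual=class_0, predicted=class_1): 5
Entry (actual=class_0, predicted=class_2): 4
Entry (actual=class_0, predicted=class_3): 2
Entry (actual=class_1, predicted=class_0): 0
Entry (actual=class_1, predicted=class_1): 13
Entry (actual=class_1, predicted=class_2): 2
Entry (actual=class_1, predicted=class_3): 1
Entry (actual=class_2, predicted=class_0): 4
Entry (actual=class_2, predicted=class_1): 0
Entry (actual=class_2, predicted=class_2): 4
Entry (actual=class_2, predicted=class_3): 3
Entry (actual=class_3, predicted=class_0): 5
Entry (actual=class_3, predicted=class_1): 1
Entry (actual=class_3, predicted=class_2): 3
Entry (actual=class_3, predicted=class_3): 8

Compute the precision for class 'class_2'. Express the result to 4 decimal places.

0.3077

One-vs-rest for 'class_2': TP = diagonal; FP = other classes predicted 'class_2'; FN = 'class_2' predicted as other.
precision = TP/(TP+FP).
class_2: TP=4, FP=4+2+3=9 → 4/13 = 0.30769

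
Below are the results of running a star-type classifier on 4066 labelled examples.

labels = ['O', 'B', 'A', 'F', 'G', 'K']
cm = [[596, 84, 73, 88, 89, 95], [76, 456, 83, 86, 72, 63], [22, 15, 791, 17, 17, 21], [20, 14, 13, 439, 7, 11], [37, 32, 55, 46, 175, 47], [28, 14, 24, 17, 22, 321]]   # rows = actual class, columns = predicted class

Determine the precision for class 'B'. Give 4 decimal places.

0.7415

Treat 'B' as positive and all other classes as negative.
precision = TP/(TP+FP).
B: TP=456, FP=84+15+14+32+14=159 → 456/615 = 0.74146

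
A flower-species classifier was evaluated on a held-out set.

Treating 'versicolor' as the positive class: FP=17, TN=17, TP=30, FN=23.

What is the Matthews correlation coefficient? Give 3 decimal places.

0.065

MCC = (TP·TN − FP·FN) / √((TP+FP)(TP+FN)(TN+FP)(TN+FN))
Numerator = 30·17 − 17·23 = 119
Denominator = √(47·53·34·40) = √3387760 = 1840.5869
MCC = 119 / 1840.5869 = 0.065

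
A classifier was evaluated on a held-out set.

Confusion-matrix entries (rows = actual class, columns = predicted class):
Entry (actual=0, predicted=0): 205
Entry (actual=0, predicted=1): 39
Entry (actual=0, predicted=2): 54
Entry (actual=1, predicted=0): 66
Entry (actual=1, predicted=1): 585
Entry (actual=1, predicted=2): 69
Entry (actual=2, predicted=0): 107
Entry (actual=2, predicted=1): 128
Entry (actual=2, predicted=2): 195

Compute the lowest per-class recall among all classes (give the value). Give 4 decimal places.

Per-class recall (TP/(TP+FN)):
  0: TP=205, FN=39+54=93 → 205/298 = 0.68792
  1: TP=585, FN=66+69=135 → 585/720 = 0.81250
  2: TP=195, FN=107+128=235 → 195/430 = 0.45349
Lowest is class '2' with recall = 0.4535.

0.4535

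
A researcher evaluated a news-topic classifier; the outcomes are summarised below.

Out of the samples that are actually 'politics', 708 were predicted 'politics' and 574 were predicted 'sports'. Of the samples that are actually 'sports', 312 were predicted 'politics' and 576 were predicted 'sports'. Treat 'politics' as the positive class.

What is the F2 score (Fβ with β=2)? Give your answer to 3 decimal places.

Fβ = (1+β²)·TP / ((1+β²)·TP + β²·FN + FP), with β²=4
= 5·708 / (5·708 + 4·574 + 312) = 0.576

0.576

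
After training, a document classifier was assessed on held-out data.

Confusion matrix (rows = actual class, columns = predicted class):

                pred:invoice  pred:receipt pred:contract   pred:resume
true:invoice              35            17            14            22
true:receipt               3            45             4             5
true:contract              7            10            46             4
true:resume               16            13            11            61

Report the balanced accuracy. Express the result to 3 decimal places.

0.619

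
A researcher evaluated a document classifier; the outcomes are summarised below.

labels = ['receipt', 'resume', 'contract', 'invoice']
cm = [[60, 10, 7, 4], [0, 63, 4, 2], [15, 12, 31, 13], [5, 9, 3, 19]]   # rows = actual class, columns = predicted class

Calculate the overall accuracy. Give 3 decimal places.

0.673

Accuracy = trace / total = (60+63+31+19=173) / 257 = 173/257 = 0.673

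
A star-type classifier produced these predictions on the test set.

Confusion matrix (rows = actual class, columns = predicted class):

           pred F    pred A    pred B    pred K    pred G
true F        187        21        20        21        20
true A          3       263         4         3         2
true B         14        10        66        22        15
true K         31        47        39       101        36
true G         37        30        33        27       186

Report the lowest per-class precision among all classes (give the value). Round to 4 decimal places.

Per-class precision (TP/(TP+FP)):
  F: TP=187, FP=3+14+31+37=85 → 187/272 = 0.68750
  A: TP=263, FP=21+10+47+30=108 → 263/371 = 0.70889
  B: TP=66, FP=20+4+39+33=96 → 66/162 = 0.40741
  K: TP=101, FP=21+3+22+27=73 → 101/174 = 0.58046
  G: TP=186, FP=20+2+15+36=73 → 186/259 = 0.71815
Lowest is class 'B' with precision = 0.4074.

0.4074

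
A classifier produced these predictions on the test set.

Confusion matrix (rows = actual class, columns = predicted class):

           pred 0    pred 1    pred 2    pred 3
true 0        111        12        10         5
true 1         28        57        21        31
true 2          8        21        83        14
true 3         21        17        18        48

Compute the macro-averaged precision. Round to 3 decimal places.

Per-class precision (TP/(TP+FP)):
  0: TP=111, FP=28+8+21=57 → 111/168 = 0.6607
  1: TP=57, FP=12+21+17=50 → 57/107 = 0.5327
  2: TP=83, FP=10+21+18=49 → 83/132 = 0.6288
  3: TP=48, FP=5+31+14=50 → 48/98 = 0.4898
Macro-precision = mean = (0.6607 + 0.5327 + 0.6288 + 0.4898) / 4 = 0.578

0.578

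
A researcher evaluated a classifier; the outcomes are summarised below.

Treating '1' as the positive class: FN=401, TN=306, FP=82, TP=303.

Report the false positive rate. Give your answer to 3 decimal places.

FPR = FP/(FP+TN) = 82/(82+306) = 0.211

0.211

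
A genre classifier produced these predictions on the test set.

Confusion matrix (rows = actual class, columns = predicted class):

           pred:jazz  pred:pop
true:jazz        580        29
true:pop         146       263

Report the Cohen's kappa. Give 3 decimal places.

Observed agreement pₒ = trace/N = 843/1018 = 0.8281
Expected agreement pₑ = Σ (rowᵢ·colᵢ)/N² = (609·726 + 409·292)/1018² = 0.5419
κ = (pₒ − pₑ)/(1 − pₑ) = (0.8281 − 0.5419)/(1 − 0.5419) = 0.625

0.625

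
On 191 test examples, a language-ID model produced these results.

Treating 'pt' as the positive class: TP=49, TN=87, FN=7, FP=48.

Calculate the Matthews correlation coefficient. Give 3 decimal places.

0.473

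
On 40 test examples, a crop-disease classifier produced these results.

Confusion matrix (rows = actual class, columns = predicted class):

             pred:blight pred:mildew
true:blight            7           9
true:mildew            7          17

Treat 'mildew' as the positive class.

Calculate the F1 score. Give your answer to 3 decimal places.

Precision = TP/(TP+FP) = 17/26 = 0.6538
Recall = TP/(TP+FN) = 17/24 = 0.7083
F1 = 2·TP/(2·TP+FP+FN) = 34/50 = 0.680

0.680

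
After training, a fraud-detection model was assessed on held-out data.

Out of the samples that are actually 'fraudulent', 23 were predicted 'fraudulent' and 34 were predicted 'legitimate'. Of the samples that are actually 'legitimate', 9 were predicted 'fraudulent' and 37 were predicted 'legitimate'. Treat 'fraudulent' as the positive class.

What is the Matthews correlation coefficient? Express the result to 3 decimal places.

0.223

MCC = (TP·TN − FP·FN) / √((TP+FP)(TP+FN)(TN+FP)(TN+FN))
Numerator = 23·37 − 9·34 = 545
Denominator = √(32·57·46·71) = √5957184 = 2440.7343
MCC = 545 / 2440.7343 = 0.223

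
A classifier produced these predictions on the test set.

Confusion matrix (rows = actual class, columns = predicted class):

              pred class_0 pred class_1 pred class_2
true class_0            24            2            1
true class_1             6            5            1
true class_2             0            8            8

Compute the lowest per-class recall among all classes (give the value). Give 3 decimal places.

0.417

Per-class recall (TP/(TP+FN)):
  class_0: TP=24, FN=2+1=3 → 24/27 = 0.8889
  class_1: TP=5, FN=6+1=7 → 5/12 = 0.4167
  class_2: TP=8, FN=0+8=8 → 8/16 = 0.5000
Lowest is class 'class_1' with recall = 0.417.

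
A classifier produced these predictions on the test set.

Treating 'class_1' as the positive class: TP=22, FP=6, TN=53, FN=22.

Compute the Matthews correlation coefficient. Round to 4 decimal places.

0.4429

MCC = (TP·TN − FP·FN) / √((TP+FP)(TP+FN)(TN+FP)(TN+FN))
Numerator = 22·53 − 6·22 = 1034
Denominator = √(28·44·59·75) = √5451600 = 2334.8662
MCC = 1034 / 2334.8662 = 0.4429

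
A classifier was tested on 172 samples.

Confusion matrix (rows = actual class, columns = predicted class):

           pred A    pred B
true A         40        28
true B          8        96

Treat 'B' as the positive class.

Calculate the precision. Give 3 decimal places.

Precision = TP/(TP+FP) = 96/(96+28) = 96/124 = 0.774

0.774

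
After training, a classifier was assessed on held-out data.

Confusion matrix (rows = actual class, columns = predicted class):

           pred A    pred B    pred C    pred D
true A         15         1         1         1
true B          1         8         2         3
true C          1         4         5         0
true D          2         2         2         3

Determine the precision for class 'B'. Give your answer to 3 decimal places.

0.533

One-vs-rest for 'B': TP = diagonal; FP = other classes predicted 'B'; FN = 'B' predicted as other.
precision = TP/(TP+FP).
B: TP=8, FP=1+4+2=7 → 8/15 = 0.5333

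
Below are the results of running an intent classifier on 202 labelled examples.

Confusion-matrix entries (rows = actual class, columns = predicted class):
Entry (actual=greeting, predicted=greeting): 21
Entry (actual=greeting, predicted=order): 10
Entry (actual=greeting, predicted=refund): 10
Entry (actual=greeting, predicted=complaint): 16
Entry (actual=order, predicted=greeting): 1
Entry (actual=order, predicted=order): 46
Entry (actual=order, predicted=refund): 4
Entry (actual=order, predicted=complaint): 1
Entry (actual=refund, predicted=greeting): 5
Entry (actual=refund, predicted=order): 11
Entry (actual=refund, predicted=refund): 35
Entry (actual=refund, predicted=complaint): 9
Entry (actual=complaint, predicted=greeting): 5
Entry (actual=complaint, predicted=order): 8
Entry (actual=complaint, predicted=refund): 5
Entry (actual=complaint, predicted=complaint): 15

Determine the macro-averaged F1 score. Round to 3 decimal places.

0.554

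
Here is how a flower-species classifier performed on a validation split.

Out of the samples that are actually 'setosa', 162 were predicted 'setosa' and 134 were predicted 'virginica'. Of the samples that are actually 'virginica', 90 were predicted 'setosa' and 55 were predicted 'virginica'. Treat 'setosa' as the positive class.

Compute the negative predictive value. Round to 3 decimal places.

0.291

NPV = TN/(TN+FN) = 55/(55+134) = 0.291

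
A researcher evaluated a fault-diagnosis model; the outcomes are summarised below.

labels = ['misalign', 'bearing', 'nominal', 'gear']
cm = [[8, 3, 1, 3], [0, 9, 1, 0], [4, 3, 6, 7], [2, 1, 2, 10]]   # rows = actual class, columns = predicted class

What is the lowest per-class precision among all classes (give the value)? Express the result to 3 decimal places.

Per-class precision (TP/(TP+FP)):
  misalign: TP=8, FP=0+4+2=6 → 8/14 = 0.5714
  bearing: TP=9, FP=3+3+1=7 → 9/16 = 0.5625
  nominal: TP=6, FP=1+1+2=4 → 6/10 = 0.6000
  gear: TP=10, FP=3+0+7=10 → 10/20 = 0.5000
Lowest is class 'gear' with precision = 0.500.

0.500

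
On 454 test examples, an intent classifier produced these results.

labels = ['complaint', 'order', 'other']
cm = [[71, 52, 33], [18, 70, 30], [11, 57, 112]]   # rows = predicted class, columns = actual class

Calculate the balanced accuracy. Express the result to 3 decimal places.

Balanced accuracy = mean of per-class recall.
  complaint: recall = 71/100 = 0.7100
  order: recall = 70/179 = 0.3911
  other: recall = 112/175 = 0.6400
Mean = (0.7100 + 0.3911 + 0.6400) / 3 = 0.580

0.580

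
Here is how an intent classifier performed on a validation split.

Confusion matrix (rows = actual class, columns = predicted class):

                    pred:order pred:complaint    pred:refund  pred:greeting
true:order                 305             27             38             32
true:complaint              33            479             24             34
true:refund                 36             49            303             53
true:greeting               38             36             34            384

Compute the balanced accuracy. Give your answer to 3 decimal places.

0.767

Balanced accuracy = mean of per-class recall.
  order: recall = 305/402 = 0.7587
  complaint: recall = 479/570 = 0.8404
  refund: recall = 303/441 = 0.6871
  greeting: recall = 384/492 = 0.7805
Mean = (0.7587 + 0.8404 + 0.6871 + 0.7805) / 4 = 0.767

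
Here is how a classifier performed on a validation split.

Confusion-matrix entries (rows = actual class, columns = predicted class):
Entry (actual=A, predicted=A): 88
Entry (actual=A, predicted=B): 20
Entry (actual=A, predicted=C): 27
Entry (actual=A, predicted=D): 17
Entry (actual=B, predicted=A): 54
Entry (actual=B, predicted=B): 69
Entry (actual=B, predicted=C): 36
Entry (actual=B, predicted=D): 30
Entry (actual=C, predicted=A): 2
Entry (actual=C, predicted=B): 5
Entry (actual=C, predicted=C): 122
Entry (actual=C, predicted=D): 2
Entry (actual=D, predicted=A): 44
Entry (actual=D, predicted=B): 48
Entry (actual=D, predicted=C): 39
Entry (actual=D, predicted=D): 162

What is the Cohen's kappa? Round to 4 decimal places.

0.4349

Observed agreement pₒ = trace/N = 441/765 = 0.57647
Expected agreement pₑ = Σ (rowᵢ·colᵢ)/N² = (152·188 + 189·142 + 131·224 + 293·211)/765² = 0.25047
κ = (pₒ − pₑ)/(1 − pₑ) = (0.57647 − 0.25047)/(1 − 0.25047) = 0.4349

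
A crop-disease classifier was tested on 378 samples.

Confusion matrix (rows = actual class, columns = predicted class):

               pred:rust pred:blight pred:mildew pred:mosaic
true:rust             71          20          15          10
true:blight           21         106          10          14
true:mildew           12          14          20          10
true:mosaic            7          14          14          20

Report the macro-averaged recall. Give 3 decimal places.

0.509

Per-class recall (TP/(TP+FN)):
  rust: TP=71, FN=20+15+10=45 → 71/116 = 0.6121
  blight: TP=106, FN=21+10+14=45 → 106/151 = 0.7020
  mildew: TP=20, FN=12+14+10=36 → 20/56 = 0.3571
  mosaic: TP=20, FN=7+14+14=35 → 20/55 = 0.3636
Macro-recall = mean = (0.6121 + 0.7020 + 0.3571 + 0.3636) / 4 = 0.509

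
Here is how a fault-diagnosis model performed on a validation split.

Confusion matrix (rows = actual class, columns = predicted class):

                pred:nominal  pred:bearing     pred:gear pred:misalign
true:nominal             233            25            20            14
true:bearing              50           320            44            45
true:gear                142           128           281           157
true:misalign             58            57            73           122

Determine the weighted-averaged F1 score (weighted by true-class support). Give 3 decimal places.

0.533

Per-class F1 score (2·TP/(2·TP+FP+FN)):
  nominal: TP=233, FP=50+142+58=250, FN=25+20+14=59 → 466/775 = 0.6013
  bearing: TP=320, FP=25+128+57=210, FN=50+44+45=139 → 640/989 = 0.6471
  gear: TP=281, FP=20+44+73=137, FN=142+128+157=427 → 562/1126 = 0.4991
  misalign: TP=122, FP=14+45+157=216, FN=58+57+73=188 → 244/648 = 0.3765
Weighted-F1 score = Σ (supportᵢ/N)·F1 scoreᵢ with N=1769: (292/1769)·0.6013 + (459/1769)·0.6471 + (708/1769)·0.4991 + (310/1769)·0.3765 = 0.533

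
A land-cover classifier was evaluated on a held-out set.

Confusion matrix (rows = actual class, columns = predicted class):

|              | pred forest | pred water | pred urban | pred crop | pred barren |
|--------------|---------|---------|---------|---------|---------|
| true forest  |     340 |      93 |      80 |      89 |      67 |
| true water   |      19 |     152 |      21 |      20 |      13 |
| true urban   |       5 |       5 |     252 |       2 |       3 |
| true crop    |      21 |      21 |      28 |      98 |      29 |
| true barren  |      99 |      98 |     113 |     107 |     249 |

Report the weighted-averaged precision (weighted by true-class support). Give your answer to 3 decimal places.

Per-class precision (TP/(TP+FP)):
  forest: TP=340, FP=19+5+21+99=144 → 340/484 = 0.7025
  water: TP=152, FP=93+5+21+98=217 → 152/369 = 0.4119
  urban: TP=252, FP=80+21+28+113=242 → 252/494 = 0.5101
  crop: TP=98, FP=89+20+2+107=218 → 98/316 = 0.3101
  barren: TP=249, FP=67+13+3+29=112 → 249/361 = 0.6898
Weighted-precision = Σ (supportᵢ/N)·precisionᵢ with N=2024: (669/2024)·0.7025 + (225/2024)·0.4119 + (267/2024)·0.5101 + (197/2024)·0.3101 + (666/2024)·0.6898 = 0.602

0.602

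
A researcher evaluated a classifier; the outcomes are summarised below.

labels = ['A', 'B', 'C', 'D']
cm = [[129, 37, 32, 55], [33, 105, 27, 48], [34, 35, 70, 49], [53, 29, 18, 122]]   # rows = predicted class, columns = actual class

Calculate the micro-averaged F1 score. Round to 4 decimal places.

Micro-averaging pools counts across classes: ΣTP=426, ΣFP=450, ΣFN=450.
Micro-F1 score = 2·TP/(2·TP+FP+FN) on pooled counts = 0.4863 (equals overall accuracy in single-label multiclass).

0.4863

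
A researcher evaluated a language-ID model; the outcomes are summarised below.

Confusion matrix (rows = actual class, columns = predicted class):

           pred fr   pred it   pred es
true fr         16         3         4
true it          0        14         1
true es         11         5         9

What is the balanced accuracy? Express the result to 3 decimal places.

0.663

Balanced accuracy = mean of per-class recall.
  fr: recall = 16/23 = 0.6957
  it: recall = 14/15 = 0.9333
  es: recall = 9/25 = 0.3600
Mean = (0.6957 + 0.9333 + 0.3600) / 3 = 0.663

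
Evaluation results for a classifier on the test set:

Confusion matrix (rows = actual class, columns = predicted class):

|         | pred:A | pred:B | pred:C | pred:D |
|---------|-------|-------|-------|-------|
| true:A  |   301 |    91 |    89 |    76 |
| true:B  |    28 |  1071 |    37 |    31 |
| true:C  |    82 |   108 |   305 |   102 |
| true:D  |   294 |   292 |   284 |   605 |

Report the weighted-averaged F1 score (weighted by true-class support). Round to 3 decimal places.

0.590

Per-class F1 score (2·TP/(2·TP+FP+FN)):
  A: TP=301, FP=28+82+294=404, FN=91+89+76=256 → 602/1262 = 0.4770
  B: TP=1071, FP=91+108+292=491, FN=28+37+31=96 → 2142/2729 = 0.7849
  C: TP=305, FP=89+37+284=410, FN=82+108+102=292 → 610/1312 = 0.4649
  D: TP=605, FP=76+31+102=209, FN=294+292+284=870 → 1210/2289 = 0.5286
Weighted-F1 score = Σ (supportᵢ/N)·F1 scoreᵢ with N=3796: (557/3796)·0.4770 + (1167/3796)·0.7849 + (597/3796)·0.4649 + (1475/3796)·0.5286 = 0.590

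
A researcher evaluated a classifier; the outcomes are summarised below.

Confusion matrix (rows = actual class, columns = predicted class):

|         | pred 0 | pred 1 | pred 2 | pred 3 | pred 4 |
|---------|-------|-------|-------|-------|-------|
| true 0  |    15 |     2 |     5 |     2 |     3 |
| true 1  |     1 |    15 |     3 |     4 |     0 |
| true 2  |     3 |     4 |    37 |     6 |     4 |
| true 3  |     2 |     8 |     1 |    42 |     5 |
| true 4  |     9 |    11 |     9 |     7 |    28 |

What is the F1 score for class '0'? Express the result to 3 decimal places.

F1 score = 2·TP/(2·TP+FP+FN).
0: TP=15, FP=1+3+2+9=15, FN=2+5+2+3=12 → 30/57 = 0.5263

0.526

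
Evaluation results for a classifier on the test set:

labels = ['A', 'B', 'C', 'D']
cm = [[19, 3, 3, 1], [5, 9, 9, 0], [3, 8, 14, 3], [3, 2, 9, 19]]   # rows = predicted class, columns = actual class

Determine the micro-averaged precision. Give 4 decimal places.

0.5545

Micro-averaging pools counts across classes: ΣTP=61, ΣFP=49, ΣFN=49.
Micro-precision = TP/(TP+FP) on pooled counts = 0.5545 (equals overall accuracy in single-label multiclass).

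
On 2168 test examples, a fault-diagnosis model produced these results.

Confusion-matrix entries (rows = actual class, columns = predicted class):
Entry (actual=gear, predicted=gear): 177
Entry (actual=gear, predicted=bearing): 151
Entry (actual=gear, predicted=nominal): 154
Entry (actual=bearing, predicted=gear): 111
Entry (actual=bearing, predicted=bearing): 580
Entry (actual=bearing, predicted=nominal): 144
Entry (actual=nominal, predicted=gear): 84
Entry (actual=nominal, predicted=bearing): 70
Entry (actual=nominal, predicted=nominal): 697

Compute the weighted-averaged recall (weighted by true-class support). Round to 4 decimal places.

0.6707

Per-class recall (TP/(TP+FN)):
  gear: TP=177, FN=151+154=305 → 177/482 = 0.36722
  bearing: TP=580, FN=111+144=255 → 580/835 = 0.69461
  nominal: TP=697, FN=84+70=154 → 697/851 = 0.81904
Weighted-recall = Σ (supportᵢ/N)·recallᵢ with N=2168: (482/2168)·0.36722 + (835/2168)·0.69461 + (851/2168)·0.81904 = 0.6707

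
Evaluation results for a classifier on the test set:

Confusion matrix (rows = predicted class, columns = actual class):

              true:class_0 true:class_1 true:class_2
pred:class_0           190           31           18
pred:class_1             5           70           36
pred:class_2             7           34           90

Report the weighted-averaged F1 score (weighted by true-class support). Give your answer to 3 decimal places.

Per-class F1 score (2·TP/(2·TP+FP+FN)):
  class_0: TP=190, FP=31+18=49, FN=5+7=12 → 380/441 = 0.8617
  class_1: TP=70, FP=5+36=41, FN=31+34=65 → 140/246 = 0.5691
  class_2: TP=90, FP=7+34=41, FN=18+36=54 → 180/275 = 0.6545
Weighted-F1 score = Σ (supportᵢ/N)·F1 scoreᵢ with N=481: (202/481)·0.8617 + (135/481)·0.5691 + (144/481)·0.6545 = 0.718

0.718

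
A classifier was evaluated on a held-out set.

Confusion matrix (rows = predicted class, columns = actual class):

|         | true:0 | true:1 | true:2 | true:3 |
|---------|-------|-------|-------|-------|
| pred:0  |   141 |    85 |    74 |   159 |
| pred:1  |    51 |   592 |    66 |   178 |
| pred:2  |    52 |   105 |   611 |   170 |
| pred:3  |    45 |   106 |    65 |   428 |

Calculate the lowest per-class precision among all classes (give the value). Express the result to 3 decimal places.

Per-class precision (TP/(TP+FP)):
  0: TP=141, FP=85+74+159=318 → 141/459 = 0.3072
  1: TP=592, FP=51+66+178=295 → 592/887 = 0.6674
  2: TP=611, FP=52+105+170=327 → 611/938 = 0.6514
  3: TP=428, FP=45+106+65=216 → 428/644 = 0.6646
Lowest is class '0' with precision = 0.307.

0.307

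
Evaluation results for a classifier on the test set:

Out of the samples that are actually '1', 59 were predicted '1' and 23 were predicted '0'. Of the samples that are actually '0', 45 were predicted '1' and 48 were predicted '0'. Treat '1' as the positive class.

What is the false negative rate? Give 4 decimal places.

0.2805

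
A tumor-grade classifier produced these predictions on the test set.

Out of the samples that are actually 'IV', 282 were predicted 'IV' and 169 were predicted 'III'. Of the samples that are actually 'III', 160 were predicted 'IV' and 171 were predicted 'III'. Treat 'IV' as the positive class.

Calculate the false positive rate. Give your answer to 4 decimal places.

0.4834

FPR = FP/(FP+TN) = 160/(160+171) = 0.4834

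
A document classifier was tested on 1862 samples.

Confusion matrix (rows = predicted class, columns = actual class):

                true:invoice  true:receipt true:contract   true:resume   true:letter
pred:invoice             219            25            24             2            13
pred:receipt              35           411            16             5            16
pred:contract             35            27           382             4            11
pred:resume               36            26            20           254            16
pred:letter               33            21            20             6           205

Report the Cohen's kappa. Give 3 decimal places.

Observed agreement pₒ = trace/N = 1471/1862 = 0.7900
Expected agreement pₑ = Σ (rowᵢ·colᵢ)/N² = (358·283 + 510·483 + 462·459 + 271·352 + 261·285)/1862² = 0.2104
κ = (pₒ − pₑ)/(1 − pₑ) = (0.7900 − 0.2104)/(1 − 0.2104) = 0.734

0.734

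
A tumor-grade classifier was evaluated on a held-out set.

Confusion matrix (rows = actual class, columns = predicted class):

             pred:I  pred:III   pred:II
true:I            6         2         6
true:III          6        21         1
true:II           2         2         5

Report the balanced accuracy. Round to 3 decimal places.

Balanced accuracy = mean of per-class recall.
  I: recall = 6/14 = 0.4286
  III: recall = 21/28 = 0.7500
  II: recall = 5/9 = 0.5556
Mean = (0.4286 + 0.7500 + 0.5556) / 3 = 0.578

0.578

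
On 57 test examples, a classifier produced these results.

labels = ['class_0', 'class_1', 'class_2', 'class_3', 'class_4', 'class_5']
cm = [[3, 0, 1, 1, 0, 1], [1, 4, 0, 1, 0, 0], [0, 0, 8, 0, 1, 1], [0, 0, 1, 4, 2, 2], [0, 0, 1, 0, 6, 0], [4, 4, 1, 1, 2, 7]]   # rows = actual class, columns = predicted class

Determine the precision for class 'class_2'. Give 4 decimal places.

One-vs-rest for 'class_2': TP = diagonal; FP = other classes predicted 'class_2'; FN = 'class_2' predicted as other.
precision = TP/(TP+FP).
class_2: TP=8, FP=1+0+1+1+1=4 → 8/12 = 0.66667

0.6667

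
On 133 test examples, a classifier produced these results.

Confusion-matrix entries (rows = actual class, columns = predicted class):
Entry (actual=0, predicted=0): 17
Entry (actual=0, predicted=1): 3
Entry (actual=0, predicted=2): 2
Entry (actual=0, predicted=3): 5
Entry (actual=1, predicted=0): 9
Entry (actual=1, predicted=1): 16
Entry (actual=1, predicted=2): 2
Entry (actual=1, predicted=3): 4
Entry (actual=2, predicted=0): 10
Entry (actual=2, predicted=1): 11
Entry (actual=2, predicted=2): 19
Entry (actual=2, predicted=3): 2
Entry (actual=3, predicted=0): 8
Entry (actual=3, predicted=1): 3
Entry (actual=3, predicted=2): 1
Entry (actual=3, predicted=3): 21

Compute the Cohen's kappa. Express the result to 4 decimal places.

0.4051

Observed agreement pₒ = trace/N = 73/133 = 0.54887
Expected agreement pₑ = Σ (rowᵢ·colᵢ)/N² = (27·44 + 31·33 + 42·24 + 33·32)/133² = 0.24168
κ = (pₒ − pₑ)/(1 − pₑ) = (0.54887 − 0.24168)/(1 − 0.24168) = 0.4051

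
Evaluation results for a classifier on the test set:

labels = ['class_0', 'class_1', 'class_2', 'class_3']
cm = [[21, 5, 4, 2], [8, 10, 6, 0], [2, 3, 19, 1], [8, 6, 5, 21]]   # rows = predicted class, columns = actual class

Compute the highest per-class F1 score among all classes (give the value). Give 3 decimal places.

0.656

Per-class F1 score (2·TP/(2·TP+FP+FN)):
  class_0: TP=21, FP=5+4+2=11, FN=8+2+8=18 → 42/71 = 0.5915
  class_1: TP=10, FP=8+6+0=14, FN=5+3+6=14 → 20/48 = 0.4167
  class_2: TP=19, FP=2+3+1=6, FN=4+6+5=15 → 38/59 = 0.6441
  class_3: TP=21, FP=8+6+5=19, FN=2+0+1=3 → 42/64 = 0.6563
Highest is class 'class_3' with F1 score = 0.656.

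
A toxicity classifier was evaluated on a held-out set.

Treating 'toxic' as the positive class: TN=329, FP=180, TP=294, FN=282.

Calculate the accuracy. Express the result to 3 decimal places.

Accuracy = (TP+TN)/N = (294+329)/1085 = 0.574

0.574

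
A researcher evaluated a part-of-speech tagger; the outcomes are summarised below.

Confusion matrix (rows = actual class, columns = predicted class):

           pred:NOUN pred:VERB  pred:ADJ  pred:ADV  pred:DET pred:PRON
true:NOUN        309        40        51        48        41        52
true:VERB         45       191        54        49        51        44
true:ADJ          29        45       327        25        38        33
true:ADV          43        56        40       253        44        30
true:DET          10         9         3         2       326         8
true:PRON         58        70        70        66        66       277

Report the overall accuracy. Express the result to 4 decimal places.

0.5797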